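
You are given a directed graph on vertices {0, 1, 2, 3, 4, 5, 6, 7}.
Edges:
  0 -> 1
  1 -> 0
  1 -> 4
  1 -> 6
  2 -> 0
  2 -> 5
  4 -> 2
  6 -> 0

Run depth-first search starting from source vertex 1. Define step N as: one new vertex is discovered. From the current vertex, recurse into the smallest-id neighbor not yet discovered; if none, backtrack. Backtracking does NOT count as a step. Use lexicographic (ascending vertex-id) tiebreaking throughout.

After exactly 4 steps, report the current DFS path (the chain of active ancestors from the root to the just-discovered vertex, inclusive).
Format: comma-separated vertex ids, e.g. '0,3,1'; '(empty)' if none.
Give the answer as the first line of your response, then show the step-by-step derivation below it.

1,4,2

step 1: discover 1; path=1; order=1
step 2: discover 0; path=1>0; order=1,0
step 3: discover 4; path=1>4; order=1,0,4
step 4: discover 2; path=1>4>2; order=1,0,4,2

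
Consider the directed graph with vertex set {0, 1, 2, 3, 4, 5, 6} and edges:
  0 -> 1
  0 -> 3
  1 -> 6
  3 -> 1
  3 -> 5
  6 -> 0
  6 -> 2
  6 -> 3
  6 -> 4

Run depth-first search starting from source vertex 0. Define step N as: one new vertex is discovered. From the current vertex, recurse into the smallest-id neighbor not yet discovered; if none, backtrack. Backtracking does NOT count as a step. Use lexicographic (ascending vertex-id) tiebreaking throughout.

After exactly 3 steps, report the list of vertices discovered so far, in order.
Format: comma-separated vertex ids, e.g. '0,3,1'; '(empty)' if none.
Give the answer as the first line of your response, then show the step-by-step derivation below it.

0,1,6

step 1: discover 0; path=0; order=0
step 2: discover 1; path=0>1; order=0,1
step 3: discover 6; path=0>1>6; order=0,1,6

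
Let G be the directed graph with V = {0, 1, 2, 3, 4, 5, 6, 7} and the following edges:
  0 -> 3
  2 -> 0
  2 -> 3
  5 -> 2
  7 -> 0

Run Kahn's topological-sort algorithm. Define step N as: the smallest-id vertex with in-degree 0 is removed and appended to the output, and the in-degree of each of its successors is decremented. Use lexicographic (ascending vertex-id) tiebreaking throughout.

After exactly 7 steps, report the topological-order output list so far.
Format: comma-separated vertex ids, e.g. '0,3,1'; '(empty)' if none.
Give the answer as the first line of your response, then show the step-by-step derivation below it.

1,4,5,2,6,7,0

step 1: output 1; order=[1]; indeg=(2,0,1,2,0,0,0,0)
step 2: output 4; order=[1,4]; indeg=(2,0,1,2,0,0,0,0)
step 3: output 5; order=[1,4,5]; indeg=(2,0,0,2,0,0,0,0)
step 4: output 2; order=[1,4,5,2]; indeg=(1,0,0,1,0,0,0,0)
step 5: output 6; order=[1,4,5,2,6]; indeg=(1,0,0,1,0,0,0,0)
step 6: output 7; order=[1,4,5,2,6,7]; indeg=(0,0,0,1,0,0,0,0)
step 7: output 0; order=[1,4,5,2,6,7,0]; indeg=(0,0,0,0,0,0,0,0)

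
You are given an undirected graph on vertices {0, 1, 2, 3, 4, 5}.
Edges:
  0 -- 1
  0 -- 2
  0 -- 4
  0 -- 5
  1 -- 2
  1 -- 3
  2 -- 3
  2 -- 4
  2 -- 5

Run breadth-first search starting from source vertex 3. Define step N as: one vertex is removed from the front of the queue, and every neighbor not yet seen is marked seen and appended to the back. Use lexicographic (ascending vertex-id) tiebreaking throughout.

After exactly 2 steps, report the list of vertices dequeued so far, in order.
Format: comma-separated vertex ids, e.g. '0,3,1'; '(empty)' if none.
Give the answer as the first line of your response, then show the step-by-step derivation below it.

3,1

step 1: dequeue 3; queue=[1,2]; order=3
step 2: dequeue 1; queue=[2,0]; order=3,1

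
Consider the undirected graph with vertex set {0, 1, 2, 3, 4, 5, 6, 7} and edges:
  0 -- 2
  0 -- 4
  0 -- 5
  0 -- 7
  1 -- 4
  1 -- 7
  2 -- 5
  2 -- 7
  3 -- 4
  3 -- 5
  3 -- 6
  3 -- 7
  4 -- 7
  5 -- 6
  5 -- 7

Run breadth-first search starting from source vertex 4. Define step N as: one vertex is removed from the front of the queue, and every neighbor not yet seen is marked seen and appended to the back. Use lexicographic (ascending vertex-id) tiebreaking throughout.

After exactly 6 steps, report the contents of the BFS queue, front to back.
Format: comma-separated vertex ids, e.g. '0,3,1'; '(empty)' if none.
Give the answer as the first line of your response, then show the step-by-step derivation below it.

5,6

step 1: dequeue 4; queue=[0,1,3,7]; order=4
step 2: dequeue 0; queue=[1,3,7,2,5]; order=4,0
step 3: dequeue 1; queue=[3,7,2,5]; order=4,0,1
step 4: dequeue 3; queue=[7,2,5,6]; order=4,0,1,3
step 5: dequeue 7; queue=[2,5,6]; order=4,0,1,3,7
step 6: dequeue 2; queue=[5,6]; order=4,0,1,3,7,2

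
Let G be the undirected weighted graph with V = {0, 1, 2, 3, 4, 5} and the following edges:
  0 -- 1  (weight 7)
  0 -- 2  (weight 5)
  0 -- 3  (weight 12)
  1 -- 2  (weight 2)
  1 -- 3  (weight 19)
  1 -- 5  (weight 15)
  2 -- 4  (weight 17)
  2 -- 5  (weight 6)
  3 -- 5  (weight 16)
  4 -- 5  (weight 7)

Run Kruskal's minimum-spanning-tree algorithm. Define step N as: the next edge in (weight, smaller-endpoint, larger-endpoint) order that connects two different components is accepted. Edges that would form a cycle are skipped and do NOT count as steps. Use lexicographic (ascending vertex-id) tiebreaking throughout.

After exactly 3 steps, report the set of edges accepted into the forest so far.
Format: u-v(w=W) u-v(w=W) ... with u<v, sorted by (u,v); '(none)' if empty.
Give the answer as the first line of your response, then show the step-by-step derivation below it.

0-2(w=5) 1-2(w=2) 2-5(w=6)

step 1: add edge 1-2 (w=2); MST = {1-2(w=2)}
step 2: add edge 0-2 (w=5); MST = {0-2(w=5) 1-2(w=2)}
step 3: add edge 2-5 (w=6); MST = {0-2(w=5) 1-2(w=2) 2-5(w=6)}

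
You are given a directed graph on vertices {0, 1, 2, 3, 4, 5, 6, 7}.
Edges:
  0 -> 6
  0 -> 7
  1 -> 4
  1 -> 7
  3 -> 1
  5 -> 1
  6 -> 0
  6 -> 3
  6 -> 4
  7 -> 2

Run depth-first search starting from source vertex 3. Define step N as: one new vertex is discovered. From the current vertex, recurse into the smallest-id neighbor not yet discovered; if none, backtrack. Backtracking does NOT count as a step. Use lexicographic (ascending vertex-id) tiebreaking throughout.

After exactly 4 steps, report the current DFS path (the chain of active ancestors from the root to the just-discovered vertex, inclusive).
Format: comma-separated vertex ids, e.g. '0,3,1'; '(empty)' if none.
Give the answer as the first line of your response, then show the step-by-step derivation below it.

3,1,7

step 1: discover 3; path=3; order=3
step 2: discover 1; path=3>1; order=3,1
step 3: discover 4; path=3>1>4; order=3,1,4
step 4: discover 7; path=3>1>7; order=3,1,4,7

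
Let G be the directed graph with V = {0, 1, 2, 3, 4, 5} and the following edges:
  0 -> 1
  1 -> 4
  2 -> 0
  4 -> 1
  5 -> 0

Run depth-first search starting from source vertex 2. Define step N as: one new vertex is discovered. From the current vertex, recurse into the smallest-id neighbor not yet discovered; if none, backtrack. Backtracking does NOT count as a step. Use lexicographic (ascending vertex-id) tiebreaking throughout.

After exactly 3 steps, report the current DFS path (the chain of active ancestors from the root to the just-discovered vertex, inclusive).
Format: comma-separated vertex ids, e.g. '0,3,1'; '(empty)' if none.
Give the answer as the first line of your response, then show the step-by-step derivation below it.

2,0,1

step 1: discover 2; path=2; order=2
step 2: discover 0; path=2>0; order=2,0
step 3: discover 1; path=2>0>1; order=2,0,1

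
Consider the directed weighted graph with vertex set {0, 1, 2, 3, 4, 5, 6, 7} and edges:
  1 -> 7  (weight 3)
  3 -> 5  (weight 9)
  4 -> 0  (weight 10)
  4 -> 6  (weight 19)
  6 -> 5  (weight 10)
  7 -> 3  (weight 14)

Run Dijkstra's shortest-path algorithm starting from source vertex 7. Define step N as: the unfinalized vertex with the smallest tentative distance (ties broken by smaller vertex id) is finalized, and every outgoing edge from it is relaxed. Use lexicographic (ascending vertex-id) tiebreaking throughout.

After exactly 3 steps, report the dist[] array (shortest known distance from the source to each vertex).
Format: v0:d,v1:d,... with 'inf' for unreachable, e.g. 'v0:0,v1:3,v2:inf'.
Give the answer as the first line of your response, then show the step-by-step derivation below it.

v0:inf,v1:inf,v2:inf,v3:14,v4:inf,v5:23,v6:inf,v7:0

step 1: dist = v0:inf,v1:inf,v2:inf,v3:14,v4:inf,v5:inf,v6:inf,v7:0
step 2: dist = v0:inf,v1:inf,v2:inf,v3:14,v4:inf,v5:23,v6:inf,v7:0
step 3: dist = v0:inf,v1:inf,v2:inf,v3:14,v4:inf,v5:23,v6:inf,v7:0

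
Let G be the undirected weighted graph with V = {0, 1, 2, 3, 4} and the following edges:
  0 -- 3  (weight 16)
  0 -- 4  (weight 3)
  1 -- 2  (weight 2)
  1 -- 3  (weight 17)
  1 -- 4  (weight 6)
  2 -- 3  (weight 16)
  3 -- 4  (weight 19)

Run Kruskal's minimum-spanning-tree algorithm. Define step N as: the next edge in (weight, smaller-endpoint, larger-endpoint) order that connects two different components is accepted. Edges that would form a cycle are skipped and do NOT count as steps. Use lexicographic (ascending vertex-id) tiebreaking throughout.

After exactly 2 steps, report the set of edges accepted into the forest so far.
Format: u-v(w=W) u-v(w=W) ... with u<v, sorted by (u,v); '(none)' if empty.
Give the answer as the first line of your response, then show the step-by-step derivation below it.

0-4(w=3) 1-2(w=2)

step 1: add edge 1-2 (w=2); MST = {1-2(w=2)}
step 2: add edge 0-4 (w=3); MST = {0-4(w=3) 1-2(w=2)}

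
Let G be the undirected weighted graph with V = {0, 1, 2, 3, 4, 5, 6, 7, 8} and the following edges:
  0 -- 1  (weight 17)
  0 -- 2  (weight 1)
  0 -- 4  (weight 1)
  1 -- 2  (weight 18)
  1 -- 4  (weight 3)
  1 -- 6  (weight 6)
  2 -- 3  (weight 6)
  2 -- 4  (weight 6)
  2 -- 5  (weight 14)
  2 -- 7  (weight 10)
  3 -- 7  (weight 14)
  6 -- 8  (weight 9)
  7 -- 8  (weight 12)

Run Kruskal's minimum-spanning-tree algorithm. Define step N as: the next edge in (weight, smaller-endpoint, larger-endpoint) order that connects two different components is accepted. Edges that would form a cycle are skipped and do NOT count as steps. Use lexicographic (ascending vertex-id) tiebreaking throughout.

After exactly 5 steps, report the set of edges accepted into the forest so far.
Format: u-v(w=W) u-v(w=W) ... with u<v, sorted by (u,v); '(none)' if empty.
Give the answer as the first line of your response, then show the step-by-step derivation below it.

0-2(w=1) 0-4(w=1) 1-4(w=3) 1-6(w=6) 2-3(w=6)

step 1: add edge 0-2 (w=1); MST = {0-2(w=1)}
step 2: add edge 0-4 (w=1); MST = {0-2(w=1) 0-4(w=1)}
step 3: add edge 1-4 (w=3); MST = {0-2(w=1) 0-4(w=1) 1-4(w=3)}
step 4: add edge 1-6 (w=6); MST = {0-2(w=1) 0-4(w=1) 1-4(w=3) 1-6(w=6)}
step 5: add edge 2-3 (w=6); MST = {0-2(w=1) 0-4(w=1) 1-4(w=3) 1-6(w=6) 2-3(w=6)}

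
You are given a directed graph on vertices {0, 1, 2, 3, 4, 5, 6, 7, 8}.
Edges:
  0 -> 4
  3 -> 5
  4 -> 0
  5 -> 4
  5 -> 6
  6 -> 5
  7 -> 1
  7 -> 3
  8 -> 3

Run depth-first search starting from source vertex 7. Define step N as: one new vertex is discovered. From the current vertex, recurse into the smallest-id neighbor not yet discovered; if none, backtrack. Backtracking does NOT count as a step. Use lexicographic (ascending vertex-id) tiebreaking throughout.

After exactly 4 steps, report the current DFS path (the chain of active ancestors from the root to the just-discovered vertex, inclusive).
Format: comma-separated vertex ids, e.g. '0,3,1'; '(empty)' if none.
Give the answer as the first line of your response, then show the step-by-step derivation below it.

7,3,5

step 1: discover 7; path=7; order=7
step 2: discover 1; path=7>1; order=7,1
step 3: discover 3; path=7>3; order=7,1,3
step 4: discover 5; path=7>3>5; order=7,1,3,5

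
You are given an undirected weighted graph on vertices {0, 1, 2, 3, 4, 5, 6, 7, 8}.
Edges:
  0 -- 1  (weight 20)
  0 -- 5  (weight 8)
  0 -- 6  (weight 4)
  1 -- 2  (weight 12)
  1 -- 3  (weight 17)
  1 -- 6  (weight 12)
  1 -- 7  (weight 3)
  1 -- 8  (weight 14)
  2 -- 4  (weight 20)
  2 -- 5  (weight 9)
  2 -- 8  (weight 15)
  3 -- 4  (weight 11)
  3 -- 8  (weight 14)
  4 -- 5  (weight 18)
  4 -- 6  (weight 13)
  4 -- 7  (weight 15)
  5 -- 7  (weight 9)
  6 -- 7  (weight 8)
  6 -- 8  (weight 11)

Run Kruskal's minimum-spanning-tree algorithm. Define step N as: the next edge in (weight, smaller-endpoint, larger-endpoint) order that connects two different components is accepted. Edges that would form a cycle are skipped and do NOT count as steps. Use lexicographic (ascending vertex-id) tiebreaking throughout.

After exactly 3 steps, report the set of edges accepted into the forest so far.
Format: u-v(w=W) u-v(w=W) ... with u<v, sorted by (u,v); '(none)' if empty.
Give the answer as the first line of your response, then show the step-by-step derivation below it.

0-5(w=8) 0-6(w=4) 1-7(w=3)

step 1: add edge 1-7 (w=3); MST = {1-7(w=3)}
step 2: add edge 0-6 (w=4); MST = {0-6(w=4) 1-7(w=3)}
step 3: add edge 0-5 (w=8); MST = {0-5(w=8) 0-6(w=4) 1-7(w=3)}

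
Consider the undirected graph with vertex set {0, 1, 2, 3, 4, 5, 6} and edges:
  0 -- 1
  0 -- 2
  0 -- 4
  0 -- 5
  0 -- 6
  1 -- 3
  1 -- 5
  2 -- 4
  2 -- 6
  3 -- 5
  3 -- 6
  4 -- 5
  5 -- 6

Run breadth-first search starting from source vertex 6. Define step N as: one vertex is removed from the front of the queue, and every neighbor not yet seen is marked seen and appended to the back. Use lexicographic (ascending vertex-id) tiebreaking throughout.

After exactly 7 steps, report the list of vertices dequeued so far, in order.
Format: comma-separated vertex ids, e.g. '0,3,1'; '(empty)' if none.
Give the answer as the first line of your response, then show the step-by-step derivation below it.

6,0,2,3,5,1,4

step 1: dequeue 6; queue=[0,2,3,5]; order=6
step 2: dequeue 0; queue=[2,3,5,1,4]; order=6,0
step 3: dequeue 2; queue=[3,5,1,4]; order=6,0,2
step 4: dequeue 3; queue=[5,1,4]; order=6,0,2,3
step 5: dequeue 5; queue=[1,4]; order=6,0,2,3,5
step 6: dequeue 1; queue=[4]; order=6,0,2,3,5,1
step 7: dequeue 4; queue=[(empty)]; order=6,0,2,3,5,1,4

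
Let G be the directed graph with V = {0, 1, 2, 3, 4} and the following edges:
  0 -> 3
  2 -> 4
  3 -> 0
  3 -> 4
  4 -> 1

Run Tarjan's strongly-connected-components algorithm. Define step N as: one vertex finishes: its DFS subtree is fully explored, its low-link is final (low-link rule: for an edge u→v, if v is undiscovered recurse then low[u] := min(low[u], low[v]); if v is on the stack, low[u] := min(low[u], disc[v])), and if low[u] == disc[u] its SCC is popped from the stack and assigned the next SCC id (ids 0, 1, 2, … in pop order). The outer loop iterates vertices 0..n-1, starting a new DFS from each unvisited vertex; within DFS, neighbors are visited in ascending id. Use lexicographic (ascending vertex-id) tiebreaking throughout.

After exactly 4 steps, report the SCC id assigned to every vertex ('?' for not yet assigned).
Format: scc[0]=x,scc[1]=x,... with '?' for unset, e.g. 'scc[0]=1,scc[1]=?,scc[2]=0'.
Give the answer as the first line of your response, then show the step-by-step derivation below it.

scc[0]=2,scc[1]=0,scc[2]=?,scc[3]=2,scc[4]=1

step 1: low=(low[0]=0,low[1]=3,low[2]=?,low[3]=0,low[4]=2); scc=(scc[0]=?,scc[1]=0,scc[2]=?,scc[3]=?,scc[4]=?)
step 2: low=(low[0]=0,low[1]=3,low[2]=?,low[3]=0,low[4]=2); scc=(scc[0]=?,scc[1]=0,scc[2]=?,scc[3]=?,scc[4]=1)
step 3: low=(low[0]=0,low[1]=3,low[2]=?,low[3]=0,low[4]=2); scc=(scc[0]=?,scc[1]=0,scc[2]=?,scc[3]=?,scc[4]=1)
step 4: low=(low[0]=0,low[1]=3,low[2]=?,low[3]=0,low[4]=2); scc=(scc[0]=2,scc[1]=0,scc[2]=?,scc[3]=2,scc[4]=1)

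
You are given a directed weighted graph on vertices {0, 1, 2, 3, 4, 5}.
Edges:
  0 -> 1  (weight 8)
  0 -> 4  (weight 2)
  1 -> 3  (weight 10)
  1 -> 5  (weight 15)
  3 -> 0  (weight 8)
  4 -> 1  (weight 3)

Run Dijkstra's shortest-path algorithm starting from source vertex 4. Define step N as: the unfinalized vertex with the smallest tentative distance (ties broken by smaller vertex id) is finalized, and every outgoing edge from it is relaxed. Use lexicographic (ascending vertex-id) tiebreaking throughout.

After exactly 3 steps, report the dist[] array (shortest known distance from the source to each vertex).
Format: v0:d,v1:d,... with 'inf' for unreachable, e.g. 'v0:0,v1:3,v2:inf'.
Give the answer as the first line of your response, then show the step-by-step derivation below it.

v0:21,v1:3,v2:inf,v3:13,v4:0,v5:18

step 1: dist = v0:inf,v1:3,v2:inf,v3:inf,v4:0,v5:inf
step 2: dist = v0:inf,v1:3,v2:inf,v3:13,v4:0,v5:18
step 3: dist = v0:21,v1:3,v2:inf,v3:13,v4:0,v5:18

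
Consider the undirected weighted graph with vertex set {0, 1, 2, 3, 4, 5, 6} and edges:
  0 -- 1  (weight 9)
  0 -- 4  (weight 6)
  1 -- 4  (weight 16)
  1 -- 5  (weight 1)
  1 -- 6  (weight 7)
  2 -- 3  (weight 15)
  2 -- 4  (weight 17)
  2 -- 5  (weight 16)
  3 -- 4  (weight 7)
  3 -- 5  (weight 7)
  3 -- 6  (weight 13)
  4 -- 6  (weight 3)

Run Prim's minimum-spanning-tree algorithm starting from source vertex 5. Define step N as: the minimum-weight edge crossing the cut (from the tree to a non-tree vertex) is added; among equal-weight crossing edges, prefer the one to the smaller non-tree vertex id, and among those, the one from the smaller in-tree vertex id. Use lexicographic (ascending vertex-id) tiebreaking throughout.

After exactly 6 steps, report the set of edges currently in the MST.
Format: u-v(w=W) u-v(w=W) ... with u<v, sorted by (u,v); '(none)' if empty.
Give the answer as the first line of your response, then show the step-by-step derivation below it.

0-4(w=6) 1-5(w=1) 2-3(w=15) 3-4(w=7) 3-5(w=7) 4-6(w=3)

step 1: add edge 1-5 (w=1); MST = {1-5(w=1)}
step 2: add edge 3-5 (w=7); MST = {1-5(w=1) 3-5(w=7)}
step 3: add edge 3-4 (w=7); MST = {1-5(w=1) 3-4(w=7) 3-5(w=7)}
step 4: add edge 4-6 (w=3); MST = {1-5(w=1) 3-4(w=7) 3-5(w=7) 4-6(w=3)}
step 5: add edge 0-4 (w=6); MST = {0-4(w=6) 1-5(w=1) 3-4(w=7) 3-5(w=7) 4-6(w=3)}
step 6: add edge 2-3 (w=15); MST = {0-4(w=6) 1-5(w=1) 2-3(w=15) 3-4(w=7) 3-5(w=7) 4-6(w=3)}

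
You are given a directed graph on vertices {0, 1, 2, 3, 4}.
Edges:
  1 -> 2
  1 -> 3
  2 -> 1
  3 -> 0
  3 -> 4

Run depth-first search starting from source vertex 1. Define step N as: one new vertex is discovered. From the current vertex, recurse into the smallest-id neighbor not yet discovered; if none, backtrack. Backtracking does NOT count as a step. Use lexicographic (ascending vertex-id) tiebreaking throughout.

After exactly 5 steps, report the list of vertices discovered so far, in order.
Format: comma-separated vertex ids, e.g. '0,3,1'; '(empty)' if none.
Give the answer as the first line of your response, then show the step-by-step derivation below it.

1,2,3,0,4

step 1: discover 1; path=1; order=1
step 2: discover 2; path=1>2; order=1,2
step 3: discover 3; path=1>3; order=1,2,3
step 4: discover 0; path=1>3>0; order=1,2,3,0
step 5: discover 4; path=1>3>4; order=1,2,3,0,4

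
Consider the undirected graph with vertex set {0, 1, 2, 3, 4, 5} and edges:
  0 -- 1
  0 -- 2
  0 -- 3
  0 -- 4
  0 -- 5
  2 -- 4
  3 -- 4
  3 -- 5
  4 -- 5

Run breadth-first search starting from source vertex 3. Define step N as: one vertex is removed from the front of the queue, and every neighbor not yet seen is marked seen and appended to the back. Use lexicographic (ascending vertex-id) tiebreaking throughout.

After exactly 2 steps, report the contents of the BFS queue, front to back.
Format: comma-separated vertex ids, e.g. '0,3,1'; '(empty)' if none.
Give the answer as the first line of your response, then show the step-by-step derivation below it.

4,5,1,2

step 1: dequeue 3; queue=[0,4,5]; order=3
step 2: dequeue 0; queue=[4,5,1,2]; order=3,0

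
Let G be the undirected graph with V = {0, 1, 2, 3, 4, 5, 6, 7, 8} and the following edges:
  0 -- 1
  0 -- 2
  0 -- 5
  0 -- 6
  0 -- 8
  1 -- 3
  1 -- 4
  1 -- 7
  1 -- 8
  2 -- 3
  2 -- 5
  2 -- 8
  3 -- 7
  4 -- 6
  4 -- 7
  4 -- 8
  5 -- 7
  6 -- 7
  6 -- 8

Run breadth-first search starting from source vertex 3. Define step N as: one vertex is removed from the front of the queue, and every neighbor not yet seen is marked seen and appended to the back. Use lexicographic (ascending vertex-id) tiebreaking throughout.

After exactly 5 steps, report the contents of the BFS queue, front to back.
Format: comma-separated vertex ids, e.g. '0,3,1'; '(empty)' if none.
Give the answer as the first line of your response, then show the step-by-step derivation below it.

4,8,5,6

step 1: dequeue 3; queue=[1,2,7]; order=3
step 2: dequeue 1; queue=[2,7,0,4,8]; order=3,1
step 3: dequeue 2; queue=[7,0,4,8,5]; order=3,1,2
step 4: dequeue 7; queue=[0,4,8,5,6]; order=3,1,2,7
step 5: dequeue 0; queue=[4,8,5,6]; order=3,1,2,7,0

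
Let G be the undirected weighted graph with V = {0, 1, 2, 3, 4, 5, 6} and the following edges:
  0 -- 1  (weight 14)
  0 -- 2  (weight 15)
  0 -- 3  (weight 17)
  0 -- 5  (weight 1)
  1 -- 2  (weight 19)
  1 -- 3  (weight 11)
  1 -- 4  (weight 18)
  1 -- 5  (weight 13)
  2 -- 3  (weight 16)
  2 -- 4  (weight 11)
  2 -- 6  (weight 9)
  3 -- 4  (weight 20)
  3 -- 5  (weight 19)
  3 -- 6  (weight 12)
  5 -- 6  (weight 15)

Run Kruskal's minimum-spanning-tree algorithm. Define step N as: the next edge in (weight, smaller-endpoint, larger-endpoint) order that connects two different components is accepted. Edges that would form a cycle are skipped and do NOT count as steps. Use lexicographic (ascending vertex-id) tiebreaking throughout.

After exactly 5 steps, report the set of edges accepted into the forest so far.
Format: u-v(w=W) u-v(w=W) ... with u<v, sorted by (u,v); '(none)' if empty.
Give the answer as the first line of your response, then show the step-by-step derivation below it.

0-5(w=1) 1-3(w=11) 2-4(w=11) 2-6(w=9) 3-6(w=12)

step 1: add edge 0-5 (w=1); MST = {0-5(w=1)}
step 2: add edge 2-6 (w=9); MST = {0-5(w=1) 2-6(w=9)}
step 3: add edge 1-3 (w=11); MST = {0-5(w=1) 1-3(w=11) 2-6(w=9)}
step 4: add edge 2-4 (w=11); MST = {0-5(w=1) 1-3(w=11) 2-4(w=11) 2-6(w=9)}
step 5: add edge 3-6 (w=12); MST = {0-5(w=1) 1-3(w=11) 2-4(w=11) 2-6(w=9) 3-6(w=12)}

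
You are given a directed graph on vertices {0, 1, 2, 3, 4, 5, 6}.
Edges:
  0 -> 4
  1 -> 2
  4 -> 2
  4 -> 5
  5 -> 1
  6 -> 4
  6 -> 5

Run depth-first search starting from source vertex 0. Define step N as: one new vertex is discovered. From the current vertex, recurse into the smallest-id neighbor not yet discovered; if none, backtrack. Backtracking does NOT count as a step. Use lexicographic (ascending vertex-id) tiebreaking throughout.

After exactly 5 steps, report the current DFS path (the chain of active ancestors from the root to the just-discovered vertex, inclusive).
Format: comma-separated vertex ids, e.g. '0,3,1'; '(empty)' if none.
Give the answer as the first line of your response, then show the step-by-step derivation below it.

0,4,5,1

step 1: discover 0; path=0; order=0
step 2: discover 4; path=0>4; order=0,4
step 3: discover 2; path=0>4>2; order=0,4,2
step 4: discover 5; path=0>4>5; order=0,4,2,5
step 5: discover 1; path=0>4>5>1; order=0,4,2,5,1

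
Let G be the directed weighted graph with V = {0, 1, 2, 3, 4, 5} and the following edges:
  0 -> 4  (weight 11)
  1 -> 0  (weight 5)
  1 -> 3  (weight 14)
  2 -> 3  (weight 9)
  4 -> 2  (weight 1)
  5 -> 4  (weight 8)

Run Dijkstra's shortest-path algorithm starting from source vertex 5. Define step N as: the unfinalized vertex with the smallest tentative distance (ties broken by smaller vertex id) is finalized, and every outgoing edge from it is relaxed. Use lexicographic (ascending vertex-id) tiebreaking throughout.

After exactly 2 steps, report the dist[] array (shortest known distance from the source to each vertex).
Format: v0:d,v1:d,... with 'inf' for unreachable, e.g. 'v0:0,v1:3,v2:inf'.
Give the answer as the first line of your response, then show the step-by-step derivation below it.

v0:inf,v1:inf,v2:9,v3:inf,v4:8,v5:0

step 1: dist = v0:inf,v1:inf,v2:inf,v3:inf,v4:8,v5:0
step 2: dist = v0:inf,v1:inf,v2:9,v3:inf,v4:8,v5:0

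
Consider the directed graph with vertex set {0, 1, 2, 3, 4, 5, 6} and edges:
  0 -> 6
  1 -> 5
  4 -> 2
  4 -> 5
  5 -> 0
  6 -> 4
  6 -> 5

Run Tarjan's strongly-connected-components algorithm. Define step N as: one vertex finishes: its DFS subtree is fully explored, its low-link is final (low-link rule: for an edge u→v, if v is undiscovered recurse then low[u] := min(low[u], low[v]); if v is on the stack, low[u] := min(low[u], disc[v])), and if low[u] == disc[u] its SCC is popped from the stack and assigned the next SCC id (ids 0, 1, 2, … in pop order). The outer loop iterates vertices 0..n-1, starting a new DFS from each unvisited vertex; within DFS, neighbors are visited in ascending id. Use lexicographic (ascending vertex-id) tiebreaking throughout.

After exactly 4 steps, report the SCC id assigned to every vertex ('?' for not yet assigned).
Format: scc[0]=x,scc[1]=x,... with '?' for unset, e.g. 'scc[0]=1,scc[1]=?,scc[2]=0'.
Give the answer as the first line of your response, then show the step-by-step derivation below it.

scc[0]=?,scc[1]=?,scc[2]=0,scc[3]=?,scc[4]=?,scc[5]=?,scc[6]=?

step 1: low=(low[0]=0,low[1]=?,low[2]=3,low[3]=?,low[4]=2,low[5]=?,low[6]=1); scc=(scc[0]=?,scc[1]=?,scc[2]=0,scc[3]=?,scc[4]=?,scc[5]=?,scc[6]=?)
step 2: low=(low[0]=0,low[1]=?,low[2]=3,low[3]=?,low[4]=2,low[5]=0,low[6]=1); scc=(scc[0]=?,scc[1]=?,scc[2]=0,scc[3]=?,scc[4]=?,scc[5]=?,scc[6]=?)
step 3: low=(low[0]=0,low[1]=?,low[2]=3,low[3]=?,low[4]=0,low[5]=0,low[6]=1); scc=(scc[0]=?,scc[1]=?,scc[2]=0,scc[3]=?,scc[4]=?,scc[5]=?,scc[6]=?)
step 4: low=(low[0]=0,low[1]=?,low[2]=3,low[3]=?,low[4]=0,low[5]=0,low[6]=0); scc=(scc[0]=?,scc[1]=?,scc[2]=0,scc[3]=?,scc[4]=?,scc[5]=?,scc[6]=?)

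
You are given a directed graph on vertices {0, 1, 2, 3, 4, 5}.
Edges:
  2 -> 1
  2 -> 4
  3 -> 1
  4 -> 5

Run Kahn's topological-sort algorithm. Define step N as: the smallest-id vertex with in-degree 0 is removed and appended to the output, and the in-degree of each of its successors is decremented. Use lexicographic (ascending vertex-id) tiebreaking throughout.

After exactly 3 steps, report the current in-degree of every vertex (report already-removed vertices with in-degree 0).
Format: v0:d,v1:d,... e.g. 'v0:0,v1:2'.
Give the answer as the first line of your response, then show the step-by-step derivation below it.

v0:0,v1:0,v2:0,v3:0,v4:0,v5:1

step 1: output 0; order=[0]; indeg=(0,2,0,0,1,1)
step 2: output 2; order=[0,2]; indeg=(0,1,0,0,0,1)
step 3: output 3; order=[0,2,3]; indeg=(0,0,0,0,0,1)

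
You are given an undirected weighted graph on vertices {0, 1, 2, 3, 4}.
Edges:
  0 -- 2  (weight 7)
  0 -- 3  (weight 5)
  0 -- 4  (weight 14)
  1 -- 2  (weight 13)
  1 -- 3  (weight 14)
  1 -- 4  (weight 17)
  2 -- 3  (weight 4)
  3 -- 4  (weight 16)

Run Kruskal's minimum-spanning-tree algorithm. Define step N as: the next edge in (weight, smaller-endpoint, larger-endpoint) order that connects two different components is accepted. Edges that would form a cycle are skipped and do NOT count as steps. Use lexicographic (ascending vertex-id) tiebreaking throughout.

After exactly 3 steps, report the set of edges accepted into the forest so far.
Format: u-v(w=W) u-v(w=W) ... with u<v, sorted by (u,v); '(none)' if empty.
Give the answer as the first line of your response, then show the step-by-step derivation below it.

0-3(w=5) 1-2(w=13) 2-3(w=4)

step 1: add edge 2-3 (w=4); MST = {2-3(w=4)}
step 2: add edge 0-3 (w=5); MST = {0-3(w=5) 2-3(w=4)}
step 3: add edge 1-2 (w=13); MST = {0-3(w=5) 1-2(w=13) 2-3(w=4)}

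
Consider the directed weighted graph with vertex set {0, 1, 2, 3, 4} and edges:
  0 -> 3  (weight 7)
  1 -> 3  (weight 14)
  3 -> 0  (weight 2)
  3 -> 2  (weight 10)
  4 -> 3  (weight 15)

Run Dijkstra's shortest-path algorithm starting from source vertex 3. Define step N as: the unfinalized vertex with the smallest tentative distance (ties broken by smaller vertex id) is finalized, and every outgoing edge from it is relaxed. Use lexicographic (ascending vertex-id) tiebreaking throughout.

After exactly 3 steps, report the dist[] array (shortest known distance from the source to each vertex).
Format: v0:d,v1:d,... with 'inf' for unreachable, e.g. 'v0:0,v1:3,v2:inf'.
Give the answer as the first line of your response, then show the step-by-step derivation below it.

v0:2,v1:inf,v2:10,v3:0,v4:inf

step 1: dist = v0:2,v1:inf,v2:10,v3:0,v4:inf
step 2: dist = v0:2,v1:inf,v2:10,v3:0,v4:inf
step 3: dist = v0:2,v1:inf,v2:10,v3:0,v4:inf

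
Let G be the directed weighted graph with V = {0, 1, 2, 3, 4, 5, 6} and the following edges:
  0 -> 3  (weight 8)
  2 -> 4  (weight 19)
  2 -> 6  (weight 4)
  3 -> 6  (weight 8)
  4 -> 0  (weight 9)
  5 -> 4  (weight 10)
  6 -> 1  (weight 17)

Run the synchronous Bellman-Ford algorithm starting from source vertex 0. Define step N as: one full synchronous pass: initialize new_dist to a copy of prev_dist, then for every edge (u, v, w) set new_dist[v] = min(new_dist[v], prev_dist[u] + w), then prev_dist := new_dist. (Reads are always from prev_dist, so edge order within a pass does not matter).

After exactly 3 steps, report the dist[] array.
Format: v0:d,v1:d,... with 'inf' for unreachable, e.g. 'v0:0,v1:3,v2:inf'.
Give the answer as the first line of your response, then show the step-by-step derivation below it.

v0:0,v1:33,v2:inf,v3:8,v4:inf,v5:inf,v6:16

step 1: dist = v0:0,v1:inf,v2:inf,v3:8,v4:inf,v5:inf,v6:inf
step 2: dist = v0:0,v1:inf,v2:inf,v3:8,v4:inf,v5:inf,v6:16
step 3: dist = v0:0,v1:33,v2:inf,v3:8,v4:inf,v5:inf,v6:16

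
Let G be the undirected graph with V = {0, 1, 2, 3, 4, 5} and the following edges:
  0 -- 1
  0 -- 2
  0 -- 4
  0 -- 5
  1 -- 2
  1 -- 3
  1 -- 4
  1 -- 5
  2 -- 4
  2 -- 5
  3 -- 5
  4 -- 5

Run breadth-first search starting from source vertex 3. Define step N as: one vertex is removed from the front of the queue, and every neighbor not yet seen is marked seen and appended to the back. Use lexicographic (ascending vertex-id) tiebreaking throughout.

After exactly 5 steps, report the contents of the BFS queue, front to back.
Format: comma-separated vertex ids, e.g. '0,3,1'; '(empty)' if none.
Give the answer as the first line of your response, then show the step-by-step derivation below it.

4

step 1: dequeue 3; queue=[1,5]; order=3
step 2: dequeue 1; queue=[5,0,2,4]; order=3,1
step 3: dequeue 5; queue=[0,2,4]; order=3,1,5
step 4: dequeue 0; queue=[2,4]; order=3,1,5,0
step 5: dequeue 2; queue=[4]; order=3,1,5,0,2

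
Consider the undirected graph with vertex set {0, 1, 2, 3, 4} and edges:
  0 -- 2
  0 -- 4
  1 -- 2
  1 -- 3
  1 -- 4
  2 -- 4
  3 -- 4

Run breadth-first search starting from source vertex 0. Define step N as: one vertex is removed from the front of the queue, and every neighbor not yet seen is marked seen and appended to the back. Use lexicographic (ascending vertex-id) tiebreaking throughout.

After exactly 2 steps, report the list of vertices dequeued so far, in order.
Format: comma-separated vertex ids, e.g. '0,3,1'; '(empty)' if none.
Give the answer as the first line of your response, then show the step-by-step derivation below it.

0,2

step 1: dequeue 0; queue=[2,4]; order=0
step 2: dequeue 2; queue=[4,1]; order=0,2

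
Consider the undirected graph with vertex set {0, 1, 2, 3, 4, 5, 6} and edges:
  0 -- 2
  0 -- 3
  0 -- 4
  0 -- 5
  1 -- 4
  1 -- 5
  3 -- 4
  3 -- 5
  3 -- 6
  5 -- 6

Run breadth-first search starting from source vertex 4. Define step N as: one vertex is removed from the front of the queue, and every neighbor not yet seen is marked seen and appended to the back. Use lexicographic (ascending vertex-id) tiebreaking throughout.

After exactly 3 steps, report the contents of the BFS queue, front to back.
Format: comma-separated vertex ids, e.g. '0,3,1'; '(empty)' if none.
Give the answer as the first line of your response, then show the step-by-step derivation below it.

3,2,5

step 1: dequeue 4; queue=[0,1,3]; order=4
step 2: dequeue 0; queue=[1,3,2,5]; order=4,0
step 3: dequeue 1; queue=[3,2,5]; order=4,0,1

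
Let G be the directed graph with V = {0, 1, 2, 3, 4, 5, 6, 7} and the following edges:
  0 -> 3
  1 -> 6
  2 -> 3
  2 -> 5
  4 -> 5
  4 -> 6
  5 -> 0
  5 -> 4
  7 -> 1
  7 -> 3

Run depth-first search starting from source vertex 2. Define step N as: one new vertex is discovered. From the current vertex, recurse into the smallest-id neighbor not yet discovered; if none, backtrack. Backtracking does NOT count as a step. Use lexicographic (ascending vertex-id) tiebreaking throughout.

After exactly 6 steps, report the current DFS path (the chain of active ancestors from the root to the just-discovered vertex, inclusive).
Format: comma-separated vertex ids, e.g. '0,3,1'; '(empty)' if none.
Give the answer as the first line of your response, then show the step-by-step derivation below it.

2,5,4,6

step 1: discover 2; path=2; order=2
step 2: discover 3; path=2>3; order=2,3
step 3: discover 5; path=2>5; order=2,3,5
step 4: discover 0; path=2>5>0; order=2,3,5,0
step 5: discover 4; path=2>5>4; order=2,3,5,0,4
step 6: discover 6; path=2>5>4>6; order=2,3,5,0,4,6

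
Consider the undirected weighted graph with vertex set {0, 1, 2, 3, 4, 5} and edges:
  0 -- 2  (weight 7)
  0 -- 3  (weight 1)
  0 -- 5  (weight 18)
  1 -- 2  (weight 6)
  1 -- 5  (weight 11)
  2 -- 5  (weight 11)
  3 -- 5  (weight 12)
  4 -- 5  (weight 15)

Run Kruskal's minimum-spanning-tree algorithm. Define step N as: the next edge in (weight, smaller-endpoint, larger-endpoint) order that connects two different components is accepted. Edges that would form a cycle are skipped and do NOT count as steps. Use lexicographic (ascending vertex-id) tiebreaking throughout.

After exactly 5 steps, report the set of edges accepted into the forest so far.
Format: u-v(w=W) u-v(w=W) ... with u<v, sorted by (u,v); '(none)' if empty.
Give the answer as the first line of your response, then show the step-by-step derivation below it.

0-2(w=7) 0-3(w=1) 1-2(w=6) 1-5(w=11) 4-5(w=15)

step 1: add edge 0-3 (w=1); MST = {0-3(w=1)}
step 2: add edge 1-2 (w=6); MST = {0-3(w=1) 1-2(w=6)}
step 3: add edge 0-2 (w=7); MST = {0-2(w=7) 0-3(w=1) 1-2(w=6)}
step 4: add edge 1-5 (w=11); MST = {0-2(w=7) 0-3(w=1) 1-2(w=6) 1-5(w=11)}
step 5: add edge 4-5 (w=15); MST = {0-2(w=7) 0-3(w=1) 1-2(w=6) 1-5(w=11) 4-5(w=15)}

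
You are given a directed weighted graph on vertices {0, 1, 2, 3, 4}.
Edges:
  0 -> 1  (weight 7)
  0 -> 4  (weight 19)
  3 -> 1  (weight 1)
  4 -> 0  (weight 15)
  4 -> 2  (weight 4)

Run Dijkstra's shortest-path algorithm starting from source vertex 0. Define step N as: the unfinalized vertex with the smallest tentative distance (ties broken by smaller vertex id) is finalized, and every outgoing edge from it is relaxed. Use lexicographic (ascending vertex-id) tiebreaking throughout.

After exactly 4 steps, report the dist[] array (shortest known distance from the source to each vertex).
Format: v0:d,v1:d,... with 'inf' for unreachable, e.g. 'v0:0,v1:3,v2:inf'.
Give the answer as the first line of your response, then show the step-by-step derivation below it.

v0:0,v1:7,v2:23,v3:inf,v4:19

step 1: dist = v0:0,v1:7,v2:inf,v3:inf,v4:19
step 2: dist = v0:0,v1:7,v2:inf,v3:inf,v4:19
step 3: dist = v0:0,v1:7,v2:23,v3:inf,v4:19
step 4: dist = v0:0,v1:7,v2:23,v3:inf,v4:19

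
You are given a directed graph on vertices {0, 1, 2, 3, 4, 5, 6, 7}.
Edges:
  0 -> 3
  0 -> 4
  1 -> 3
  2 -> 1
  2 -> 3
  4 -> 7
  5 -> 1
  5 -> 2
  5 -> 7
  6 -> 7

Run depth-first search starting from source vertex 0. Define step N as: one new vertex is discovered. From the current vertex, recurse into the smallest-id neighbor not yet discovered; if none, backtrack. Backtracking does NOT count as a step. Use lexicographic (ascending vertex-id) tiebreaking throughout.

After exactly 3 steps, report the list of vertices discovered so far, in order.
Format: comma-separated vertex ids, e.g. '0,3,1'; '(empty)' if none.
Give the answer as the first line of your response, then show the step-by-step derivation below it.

0,3,4

step 1: discover 0; path=0; order=0
step 2: discover 3; path=0>3; order=0,3
step 3: discover 4; path=0>4; order=0,3,4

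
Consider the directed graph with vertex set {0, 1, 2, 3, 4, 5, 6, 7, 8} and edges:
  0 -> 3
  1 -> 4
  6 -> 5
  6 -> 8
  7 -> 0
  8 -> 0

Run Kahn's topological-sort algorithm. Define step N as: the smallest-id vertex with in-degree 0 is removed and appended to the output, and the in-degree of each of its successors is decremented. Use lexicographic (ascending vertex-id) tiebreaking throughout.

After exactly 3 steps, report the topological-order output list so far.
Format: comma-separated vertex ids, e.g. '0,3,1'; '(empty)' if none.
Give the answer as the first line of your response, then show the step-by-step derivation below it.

1,2,4

step 1: output 1; order=[1]; indeg=(2,0,0,1,0,1,0,0,1)
step 2: output 2; order=[1,2]; indeg=(2,0,0,1,0,1,0,0,1)
step 3: output 4; order=[1,2,4]; indeg=(2,0,0,1,0,1,0,0,1)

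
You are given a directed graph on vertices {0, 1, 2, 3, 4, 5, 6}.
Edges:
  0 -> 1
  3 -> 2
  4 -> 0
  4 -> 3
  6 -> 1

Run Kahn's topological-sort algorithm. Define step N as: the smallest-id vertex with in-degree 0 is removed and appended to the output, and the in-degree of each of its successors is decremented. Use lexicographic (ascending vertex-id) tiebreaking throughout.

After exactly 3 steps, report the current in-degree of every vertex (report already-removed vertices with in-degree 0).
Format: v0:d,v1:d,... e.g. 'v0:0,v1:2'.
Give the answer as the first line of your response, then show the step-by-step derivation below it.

v0:0,v1:1,v2:0,v3:0,v4:0,v5:0,v6:0

step 1: output 4; order=[4]; indeg=(0,2,1,0,0,0,0)
step 2: output 0; order=[4,0]; indeg=(0,1,1,0,0,0,0)
step 3: output 3; order=[4,0,3]; indeg=(0,1,0,0,0,0,0)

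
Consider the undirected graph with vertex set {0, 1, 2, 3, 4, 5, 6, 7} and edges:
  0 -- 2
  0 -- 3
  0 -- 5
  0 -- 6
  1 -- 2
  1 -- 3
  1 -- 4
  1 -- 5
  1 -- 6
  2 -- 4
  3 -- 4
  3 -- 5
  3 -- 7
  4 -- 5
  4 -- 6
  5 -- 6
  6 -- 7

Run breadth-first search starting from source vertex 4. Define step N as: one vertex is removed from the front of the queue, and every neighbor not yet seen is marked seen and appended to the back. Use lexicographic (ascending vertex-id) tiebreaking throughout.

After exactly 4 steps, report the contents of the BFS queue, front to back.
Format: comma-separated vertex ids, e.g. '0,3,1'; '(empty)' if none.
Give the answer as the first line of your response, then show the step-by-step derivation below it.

5,6,0,7

step 1: dequeue 4; queue=[1,2,3,5,6]; order=4
step 2: dequeue 1; queue=[2,3,5,6]; order=4,1
step 3: dequeue 2; queue=[3,5,6,0]; order=4,1,2
step 4: dequeue 3; queue=[5,6,0,7]; order=4,1,2,3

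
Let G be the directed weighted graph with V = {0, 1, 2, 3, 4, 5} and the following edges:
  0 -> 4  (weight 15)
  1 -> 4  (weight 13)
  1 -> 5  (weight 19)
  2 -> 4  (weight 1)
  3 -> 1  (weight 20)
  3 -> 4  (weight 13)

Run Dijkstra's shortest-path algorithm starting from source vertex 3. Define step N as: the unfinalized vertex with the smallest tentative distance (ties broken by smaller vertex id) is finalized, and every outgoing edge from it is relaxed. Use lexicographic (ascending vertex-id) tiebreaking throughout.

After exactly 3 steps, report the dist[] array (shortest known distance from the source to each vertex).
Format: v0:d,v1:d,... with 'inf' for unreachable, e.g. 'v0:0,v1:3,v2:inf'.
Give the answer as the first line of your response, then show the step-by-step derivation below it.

v0:inf,v1:20,v2:inf,v3:0,v4:13,v5:39

step 1: dist = v0:inf,v1:20,v2:inf,v3:0,v4:13,v5:inf
step 2: dist = v0:inf,v1:20,v2:inf,v3:0,v4:13,v5:inf
step 3: dist = v0:inf,v1:20,v2:inf,v3:0,v4:13,v5:39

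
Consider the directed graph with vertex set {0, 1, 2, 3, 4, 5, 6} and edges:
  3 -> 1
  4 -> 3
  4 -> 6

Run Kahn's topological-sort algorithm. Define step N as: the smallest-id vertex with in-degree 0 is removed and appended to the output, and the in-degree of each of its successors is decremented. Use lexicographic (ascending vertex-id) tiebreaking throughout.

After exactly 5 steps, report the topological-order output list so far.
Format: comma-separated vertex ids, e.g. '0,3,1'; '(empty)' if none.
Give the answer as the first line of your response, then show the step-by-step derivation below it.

0,2,4,3,1

step 1: output 0; order=[0]; indeg=(0,1,0,1,0,0,1)
step 2: output 2; order=[0,2]; indeg=(0,1,0,1,0,0,1)
step 3: output 4; order=[0,2,4]; indeg=(0,1,0,0,0,0,0)
step 4: output 3; order=[0,2,4,3]; indeg=(0,0,0,0,0,0,0)
step 5: output 1; order=[0,2,4,3,1]; indeg=(0,0,0,0,0,0,0)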